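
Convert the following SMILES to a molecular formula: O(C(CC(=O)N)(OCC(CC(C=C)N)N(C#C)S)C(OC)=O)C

Heavy atoms from the SMILES: 14 C, 3 N, 5 O, 1 S.
Implicit hydrogens by atom environment:
  5 × O: no H
  4 × C: 2 H each → 8
  4 × C: 1 H each → 4
  4 × C: no H
  2 × C: 3 H each → 6
  2 × N: 2 H each → 4
  1 × N: no H
  1 × S: 1 H
  Total hydrogens = 23.
Molecular formula: C14H23N3O5S

C14H23N3O5S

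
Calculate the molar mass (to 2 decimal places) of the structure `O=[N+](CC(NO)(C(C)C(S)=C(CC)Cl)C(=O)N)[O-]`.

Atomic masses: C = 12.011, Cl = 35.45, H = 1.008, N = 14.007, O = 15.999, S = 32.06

Molecular formula: C9H16ClN3O4S.
M = 9×12.011 + 1×35.45 + 16×1.008 + 3×14.007 + 4×15.999 + 1×32.06 = 297.75 g/mol.

297.75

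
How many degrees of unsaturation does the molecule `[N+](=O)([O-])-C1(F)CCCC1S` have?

Molecular formula from the SMILES: C5H8FNO2S.
DoU = (2C + 2 + N − H − X)/2 = (2·5 + 2 + 1 − 8 − 1)/2 = 4/2 = 2.
(Structurally: 1 ring(s) + 1 π bond(s) = 2.)

2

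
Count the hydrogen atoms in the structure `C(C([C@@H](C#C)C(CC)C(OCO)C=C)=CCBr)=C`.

Hydrogens are implicit in SMILES; fill each atom to its normal valence:
  7 × C: 1 H each → 7
  5 × C: 2 H each → 10
  2 × C: no H
  1 × Br: no H
  1 × C: 3 H
  1 × O: 1 H
  1 × O: no H
  Total hydrogens = 21.

21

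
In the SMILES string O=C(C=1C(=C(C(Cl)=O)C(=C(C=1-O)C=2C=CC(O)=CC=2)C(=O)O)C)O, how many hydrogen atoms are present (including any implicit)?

Hydrogens are implicit in SMILES; fill each atom to its normal valence:
  8 × C (aromatic): no H
  4 × C (aromatic): 1 H each → 4
  4 × O: 1 H each → 4
  3 × C: no H
  3 × O: no H
  1 × C: 3 H
  1 × Cl: no H
  Total hydrogens = 11.

11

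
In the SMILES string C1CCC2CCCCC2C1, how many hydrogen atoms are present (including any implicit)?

18

Hydrogens are implicit in SMILES; fill each atom to its normal valence:
  8 × C: 2 H each → 16
  2 × C: 1 H each → 2
  Total hydrogens = 18.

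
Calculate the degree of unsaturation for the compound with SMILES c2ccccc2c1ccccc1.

Molecular formula from the SMILES: C12H10.
DoU = (2C + 2 + N − H − X)/2 = (2·12 + 2 + 0 − 10 − 0)/2 = 16/2 = 8.
(Structurally: 2 ring(s) + 6 π bond(s) = 8.)

8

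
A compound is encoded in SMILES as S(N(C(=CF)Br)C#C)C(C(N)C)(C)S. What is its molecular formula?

C8H12BrFN2S2

Heavy atoms from the SMILES: 1 Br, 8 C, 1 F, 2 N, 2 S.
Implicit hydrogens by atom environment:
  3 × C: 1 H each → 3
  3 × C: no H
  2 × C: 3 H each → 6
  1 × Br: no H
  1 × F: no H
  1 × N: 2 H
  1 × N: no H
  1 × S: 1 H
  1 × S: no H
  Total hydrogens = 12.
Molecular formula: C8H12BrFN2S2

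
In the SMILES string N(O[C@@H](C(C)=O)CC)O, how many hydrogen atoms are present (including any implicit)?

Hydrogens are implicit in SMILES; fill each atom to its normal valence:
  2 × C: 3 H each → 6
  2 × O: no H
  1 × C: 2 H
  1 × C: 1 H
  1 × C: no H
  1 × N: 1 H
  1 × O: 1 H
  Total hydrogens = 11.

11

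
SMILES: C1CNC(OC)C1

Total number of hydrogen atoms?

Hydrogens are implicit in SMILES; fill each atom to its normal valence:
  3 × C: 2 H each → 6
  1 × C: 3 H
  1 × C: 1 H
  1 × N: 1 H
  1 × O: no H
  Total hydrogens = 11.

11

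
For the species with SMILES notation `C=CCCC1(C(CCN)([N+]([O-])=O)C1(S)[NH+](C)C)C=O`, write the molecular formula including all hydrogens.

Heavy atoms from the SMILES: 12 C, 3 N, 3 O, 1 S.
Implicit hydrogens by atom environment:
  5 × C: 2 H each → 10
  3 × C: no H
  2 × C: 3 H each → 6
  2 × C: 1 H each → 2
  2 × O: no H
  1 × N: 2 H
  1 × N (charge +1): 1 H
  1 × N (charge +1): no H
  1 × O (charge -1): no H
  1 × S: 1 H
  Total hydrogens = 22.
Net charge +1.
Molecular formula: C12H22N3O3S+

C12H22N3O3S+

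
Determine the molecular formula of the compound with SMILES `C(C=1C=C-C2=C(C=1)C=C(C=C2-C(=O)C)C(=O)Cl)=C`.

Heavy atoms from the SMILES: 15 C, 1 Cl, 2 O.
Implicit hydrogens by atom environment:
  5 × C (aromatic): 1 H each → 5
  5 × C (aromatic): no H
  2 × C: no H
  2 × O: no H
  1 × C: 3 H
  1 × C: 2 H
  1 × C: 1 H
  1 × Cl: no H
  Total hydrogens = 11.
Molecular formula: C15H11ClO2

C15H11ClO2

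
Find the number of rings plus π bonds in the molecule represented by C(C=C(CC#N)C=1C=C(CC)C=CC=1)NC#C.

Molecular formula from the SMILES: C15H16N2.
DoU = (2C + 2 + N − H − X)/2 = (2·15 + 2 + 2 − 16 − 0)/2 = 18/2 = 9.
(Structurally: 1 ring(s) + 8 π bond(s) = 9.)

9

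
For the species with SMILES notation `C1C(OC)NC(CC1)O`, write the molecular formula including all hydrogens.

C6H13NO2

Heavy atoms from the SMILES: 6 C, 1 N, 2 O.
Implicit hydrogens by atom environment:
  3 × C: 2 H each → 6
  2 × C: 1 H each → 2
  1 × C: 3 H
  1 × N: 1 H
  1 × O: 1 H
  1 × O: no H
  Total hydrogens = 13.
Molecular formula: C6H13NO2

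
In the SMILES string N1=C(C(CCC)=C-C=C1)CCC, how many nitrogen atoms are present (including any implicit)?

The symbol for nitrogen appears 1 time in the SMILES.

1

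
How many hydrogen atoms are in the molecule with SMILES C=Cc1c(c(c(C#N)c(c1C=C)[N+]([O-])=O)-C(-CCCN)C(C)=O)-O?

Hydrogens are implicit in SMILES; fill each atom to its normal valence:
  6 × C (aromatic): no H
  5 × C: 2 H each → 10
  3 × C: 1 H each → 3
  2 × C: no H
  2 × O: no H
  1 × C: 3 H
  1 × N: 2 H
  1 × N (charge +1): no H
  1 × N: no H
  1 × O: 1 H
  1 × O (charge -1): no H
  Total hydrogens = 19.

19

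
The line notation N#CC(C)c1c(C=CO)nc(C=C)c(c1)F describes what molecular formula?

C12H11FN2O

Heavy atoms from the SMILES: 12 C, 1 F, 2 N, 1 O.
Implicit hydrogens by atom environment:
  4 × C: 1 H each → 4
  4 × C (aromatic): no H
  1 × C: 3 H
  1 × C: 2 H
  1 × C (aromatic): 1 H
  1 × C: no H
  1 × F: no H
  1 × N (aromatic): no H
  1 × N: no H
  1 × O: 1 H
  Total hydrogens = 11.
Molecular formula: C12H11FN2O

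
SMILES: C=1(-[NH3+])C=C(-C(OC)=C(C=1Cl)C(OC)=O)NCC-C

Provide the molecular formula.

Heavy atoms from the SMILES: 12 C, 1 Cl, 2 N, 3 O.
Implicit hydrogens by atom environment:
  5 × C (aromatic): no H
  3 × C: 3 H each → 9
  3 × O: no H
  2 × C: 2 H each → 4
  1 × C (aromatic): 1 H
  1 × C: no H
  1 × Cl: no H
  1 × N (charge +1): 3 H
  1 × N: 1 H
  Total hydrogens = 18.
Net charge +1.
Molecular formula: C12H18ClN2O3+

C12H18ClN2O3+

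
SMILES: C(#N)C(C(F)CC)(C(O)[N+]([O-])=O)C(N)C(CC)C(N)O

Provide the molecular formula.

Heavy atoms from the SMILES: 11 C, 1 F, 4 N, 4 O.
Implicit hydrogens by atom environment:
  5 × C: 1 H each → 5
  2 × C: 3 H each → 6
  2 × C: 2 H each → 4
  2 × C: no H
  2 × N: 2 H each → 4
  2 × O: 1 H each → 2
  1 × F: no H
  1 × N: no H
  1 × N (charge +1): no H
  1 × O: no H
  1 × O (charge -1): no H
  Total hydrogens = 21.
Molecular formula: C11H21FN4O4

C11H21FN4O4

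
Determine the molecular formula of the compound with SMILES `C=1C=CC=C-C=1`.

Heavy atoms from the SMILES: 6 C.
Implicit hydrogens by atom environment:
  6 × C (aromatic): 1 H each → 6
  Total hydrogens = 6.
Molecular formula: C6H6

C6H6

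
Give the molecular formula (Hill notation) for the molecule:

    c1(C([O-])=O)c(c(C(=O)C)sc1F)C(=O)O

Heavy atoms from the SMILES: 8 C, 1 F, 5 O, 1 S.
Implicit hydrogens by atom environment:
  4 × C (aromatic): no H
  3 × C: no H
  3 × O: no H
  1 × C: 3 H
  1 × F: no H
  1 × O: 1 H
  1 × O (charge -1): no H
  1 × S (aromatic): no H
  Total hydrogens = 4.
Net charge -1.
Molecular formula: C8H4FO5S-

C8H4FO5S-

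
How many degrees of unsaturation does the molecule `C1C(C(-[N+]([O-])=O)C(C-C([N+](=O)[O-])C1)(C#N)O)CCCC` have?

Molecular formula from the SMILES: C12H19N3O5.
DoU = (2C + 2 + N − H − X)/2 = (2·12 + 2 + 3 − 19 − 0)/2 = 10/2 = 5.
(Structurally: 1 ring(s) + 4 π bond(s) = 5.)

5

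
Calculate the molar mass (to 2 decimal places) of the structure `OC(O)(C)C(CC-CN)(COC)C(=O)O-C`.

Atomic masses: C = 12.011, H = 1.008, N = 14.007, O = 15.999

235.28

Molecular formula: C10H21NO5.
M = 10×12.011 + 21×1.008 + 1×14.007 + 5×15.999 = 235.28 g/mol.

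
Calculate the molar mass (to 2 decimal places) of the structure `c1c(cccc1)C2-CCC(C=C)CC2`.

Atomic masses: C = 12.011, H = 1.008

Molecular formula: C14H18.
M = 14×12.011 + 18×1.008 = 186.30 g/mol.

186.30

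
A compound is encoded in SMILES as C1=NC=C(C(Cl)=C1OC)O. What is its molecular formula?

Heavy atoms from the SMILES: 6 C, 1 Cl, 1 N, 2 O.
Implicit hydrogens by atom environment:
  3 × C (aromatic): no H
  2 × C (aromatic): 1 H each → 2
  1 × C: 3 H
  1 × Cl: no H
  1 × N (aromatic): no H
  1 × O: 1 H
  1 × O: no H
  Total hydrogens = 6.
Molecular formula: C6H6ClNO2

C6H6ClNO2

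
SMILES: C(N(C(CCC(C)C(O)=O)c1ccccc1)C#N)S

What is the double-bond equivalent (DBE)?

7

Molecular formula from the SMILES: C14H18N2O2S.
DoU = (2C + 2 + N − H − X)/2 = (2·14 + 2 + 2 − 18 − 0)/2 = 14/2 = 7.
(Structurally: 1 ring(s) + 6 π bond(s) = 7.)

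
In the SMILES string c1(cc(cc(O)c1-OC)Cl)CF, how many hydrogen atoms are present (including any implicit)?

Hydrogens are implicit in SMILES; fill each atom to its normal valence:
  4 × C (aromatic): no H
  2 × C (aromatic): 1 H each → 2
  1 × C: 3 H
  1 × C: 2 H
  1 × Cl: no H
  1 × F: no H
  1 × O: 1 H
  1 × O: no H
  Total hydrogens = 8.

8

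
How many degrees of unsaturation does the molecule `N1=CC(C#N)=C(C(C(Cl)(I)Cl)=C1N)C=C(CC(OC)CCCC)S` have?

Molecular formula from the SMILES: C16H20Cl2IN3OS.
DoU = (2C + 2 + N − H − X)/2 = (2·16 + 2 + 3 − 20 − 3)/2 = 14/2 = 7.
(Structurally: 1 ring(s) + 6 π bond(s) = 7.)

7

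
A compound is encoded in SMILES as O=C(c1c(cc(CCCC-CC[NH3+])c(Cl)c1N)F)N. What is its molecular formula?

Heavy atoms from the SMILES: 13 C, 1 Cl, 1 F, 3 N, 1 O.
Implicit hydrogens by atom environment:
  6 × C: 2 H each → 12
  5 × C (aromatic): no H
  2 × N: 2 H each → 4
  1 × C (aromatic): 1 H
  1 × C: no H
  1 × Cl: no H
  1 × F: no H
  1 × N (charge +1): 3 H
  1 × O: no H
  Total hydrogens = 20.
Net charge +1.
Molecular formula: C13H20ClFN3O+

C13H20ClFN3O+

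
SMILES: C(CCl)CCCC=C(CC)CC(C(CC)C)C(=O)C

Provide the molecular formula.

Heavy atoms from the SMILES: 17 C, 1 Cl, 1 O.
Implicit hydrogens by atom environment:
  8 × C: 2 H each → 16
  4 × C: 3 H each → 12
  3 × C: 1 H each → 3
  2 × C: no H
  1 × Cl: no H
  1 × O: no H
  Total hydrogens = 31.
Molecular formula: C17H31ClO

C17H31ClO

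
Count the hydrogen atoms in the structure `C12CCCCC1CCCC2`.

Hydrogens are implicit in SMILES; fill each atom to its normal valence:
  8 × C: 2 H each → 16
  2 × C: 1 H each → 2
  Total hydrogens = 18.

18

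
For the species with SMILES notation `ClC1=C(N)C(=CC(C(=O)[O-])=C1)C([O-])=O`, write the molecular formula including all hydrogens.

[C8H4ClNO4]2-

Heavy atoms from the SMILES: 8 C, 1 Cl, 1 N, 4 O.
Implicit hydrogens by atom environment:
  4 × C (aromatic): no H
  2 × C (aromatic): 1 H each → 2
  2 × C: no H
  2 × O: no H
  2 × O (charge -1): no H
  1 × Cl: no H
  1 × N: 2 H
  Total hydrogens = 4.
Net charge -2.
Molecular formula: [C8H4ClNO4]2-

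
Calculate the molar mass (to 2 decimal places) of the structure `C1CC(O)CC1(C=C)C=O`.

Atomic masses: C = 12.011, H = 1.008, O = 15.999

Molecular formula: C8H12O2.
M = 8×12.011 + 12×1.008 + 2×15.999 = 140.18 g/mol.

140.18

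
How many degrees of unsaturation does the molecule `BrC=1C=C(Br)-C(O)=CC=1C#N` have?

Molecular formula from the SMILES: C7H3Br2NO.
DoU = (2C + 2 + N − H − X)/2 = (2·7 + 2 + 1 − 3 − 2)/2 = 12/2 = 6.
(Structurally: 1 ring(s) + 5 π bond(s) = 6.)

6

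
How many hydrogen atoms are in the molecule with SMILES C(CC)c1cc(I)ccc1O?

11

Hydrogens are implicit in SMILES; fill each atom to its normal valence:
  3 × C (aromatic): 1 H each → 3
  3 × C (aromatic): no H
  2 × C: 2 H each → 4
  1 × C: 3 H
  1 × I: no H
  1 × O: 1 H
  Total hydrogens = 11.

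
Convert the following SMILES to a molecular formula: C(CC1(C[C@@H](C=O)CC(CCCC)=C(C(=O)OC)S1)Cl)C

Heavy atoms from the SMILES: 16 C, 1 Cl, 3 O, 1 S.
Implicit hydrogens by atom environment:
  7 × C: 2 H each → 14
  4 × C: no H
  3 × C: 3 H each → 9
  3 × O: no H
  2 × C: 1 H each → 2
  1 × Cl: no H
  1 × S: no H
  Total hydrogens = 25.
Molecular formula: C16H25ClO3S

C16H25ClO3S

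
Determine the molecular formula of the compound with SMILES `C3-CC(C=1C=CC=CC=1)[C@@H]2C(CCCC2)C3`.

C16H22

Heavy atoms from the SMILES: 16 C.
Implicit hydrogens by atom environment:
  7 × C: 2 H each → 14
  5 × C (aromatic): 1 H each → 5
  3 × C: 1 H each → 3
  1 × C (aromatic): no H
  Total hydrogens = 22.
Molecular formula: C16H22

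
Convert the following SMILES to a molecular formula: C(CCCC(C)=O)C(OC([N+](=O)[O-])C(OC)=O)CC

C12H21NO6

Heavy atoms from the SMILES: 12 C, 1 N, 6 O.
Implicit hydrogens by atom environment:
  5 × C: 2 H each → 10
  5 × O: no H
  3 × C: 3 H each → 9
  2 × C: 1 H each → 2
  2 × C: no H
  1 × N (charge +1): no H
  1 × O (charge -1): no H
  Total hydrogens = 21.
Molecular formula: C12H21NO6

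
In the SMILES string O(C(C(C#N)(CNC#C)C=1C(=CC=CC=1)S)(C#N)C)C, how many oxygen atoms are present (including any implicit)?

1

The symbol for oxygen appears 1 time in the SMILES.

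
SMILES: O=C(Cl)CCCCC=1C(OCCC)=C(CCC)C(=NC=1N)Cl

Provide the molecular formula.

C16H24Cl2N2O2

Heavy atoms from the SMILES: 16 C, 2 Cl, 2 N, 2 O.
Implicit hydrogens by atom environment:
  8 × C: 2 H each → 16
  5 × C (aromatic): no H
  2 × C: 3 H each → 6
  2 × Cl: no H
  2 × O: no H
  1 × C: no H
  1 × N: 2 H
  1 × N (aromatic): no H
  Total hydrogens = 24.
Molecular formula: C16H24Cl2N2O2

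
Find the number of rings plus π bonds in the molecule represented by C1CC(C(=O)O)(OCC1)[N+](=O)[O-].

3

Molecular formula from the SMILES: C6H9NO5.
DoU = (2C + 2 + N − H − X)/2 = (2·6 + 2 + 1 − 9 − 0)/2 = 6/2 = 3.
(Structurally: 1 ring(s) + 2 π bond(s) = 3.)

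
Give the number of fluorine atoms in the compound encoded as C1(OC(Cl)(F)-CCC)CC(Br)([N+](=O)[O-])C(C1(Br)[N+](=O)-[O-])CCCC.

1

The symbol for fluorine appears 1 time in the SMILES.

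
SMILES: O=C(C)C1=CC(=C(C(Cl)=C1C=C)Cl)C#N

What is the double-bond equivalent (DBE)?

8

Molecular formula from the SMILES: C11H7Cl2NO.
DoU = (2C + 2 + N − H − X)/2 = (2·11 + 2 + 1 − 7 − 2)/2 = 16/2 = 8.
(Structurally: 1 ring(s) + 7 π bond(s) = 8.)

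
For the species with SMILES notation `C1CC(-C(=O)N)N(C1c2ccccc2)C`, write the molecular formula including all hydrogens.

C12H16N2O

Heavy atoms from the SMILES: 12 C, 2 N, 1 O.
Implicit hydrogens by atom environment:
  5 × C (aromatic): 1 H each → 5
  2 × C: 2 H each → 4
  2 × C: 1 H each → 2
  1 × C: 3 H
  1 × C: no H
  1 × C (aromatic): no H
  1 × N: 2 H
  1 × N: no H
  1 × O: no H
  Total hydrogens = 16.
Molecular formula: C12H16N2O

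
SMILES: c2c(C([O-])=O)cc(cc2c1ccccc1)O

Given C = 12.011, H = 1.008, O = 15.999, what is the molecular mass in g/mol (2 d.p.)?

213.21

Molecular formula: C13H9O3-.
M = 13×12.011 + 9×1.008 + 3×15.999 = 213.21 g/mol.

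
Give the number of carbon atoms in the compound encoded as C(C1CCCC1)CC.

8

The symbol for carbon appears 8 times in the SMILES.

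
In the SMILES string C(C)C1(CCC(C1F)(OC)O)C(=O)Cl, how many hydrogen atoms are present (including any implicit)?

Hydrogens are implicit in SMILES; fill each atom to its normal valence:
  3 × C: 2 H each → 6
  3 × C: no H
  2 × C: 3 H each → 6
  2 × O: no H
  1 × C: 1 H
  1 × Cl: no H
  1 × F: no H
  1 × O: 1 H
  Total hydrogens = 14.

14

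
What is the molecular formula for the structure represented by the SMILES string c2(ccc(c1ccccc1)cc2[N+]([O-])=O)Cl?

Heavy atoms from the SMILES: 12 C, 1 Cl, 1 N, 2 O.
Implicit hydrogens by atom environment:
  8 × C (aromatic): 1 H each → 8
  4 × C (aromatic): no H
  1 × Cl: no H
  1 × N (charge +1): no H
  1 × O: no H
  1 × O (charge -1): no H
  Total hydrogens = 8.
Molecular formula: C12H8ClNO2

C12H8ClNO2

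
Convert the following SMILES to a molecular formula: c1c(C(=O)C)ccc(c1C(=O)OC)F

C10H9FO3

Heavy atoms from the SMILES: 10 C, 1 F, 3 O.
Implicit hydrogens by atom environment:
  3 × C (aromatic): 1 H each → 3
  3 × C (aromatic): no H
  3 × O: no H
  2 × C: 3 H each → 6
  2 × C: no H
  1 × F: no H
  Total hydrogens = 9.
Molecular formula: C10H9FO3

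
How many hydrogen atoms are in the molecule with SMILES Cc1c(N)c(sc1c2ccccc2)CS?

13

Hydrogens are implicit in SMILES; fill each atom to its normal valence:
  5 × C (aromatic): 1 H each → 5
  5 × C (aromatic): no H
  1 × C: 3 H
  1 × C: 2 H
  1 × N: 2 H
  1 × S: 1 H
  1 × S (aromatic): no H
  Total hydrogens = 13.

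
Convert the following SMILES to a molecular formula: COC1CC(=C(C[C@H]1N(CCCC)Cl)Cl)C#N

Heavy atoms from the SMILES: 12 C, 2 Cl, 2 N, 1 O.
Implicit hydrogens by atom environment:
  5 × C: 2 H each → 10
  3 × C: no H
  2 × C: 3 H each → 6
  2 × C: 1 H each → 2
  2 × Cl: no H
  2 × N: no H
  1 × O: no H
  Total hydrogens = 18.
Molecular formula: C12H18Cl2N2O

C12H18Cl2N2O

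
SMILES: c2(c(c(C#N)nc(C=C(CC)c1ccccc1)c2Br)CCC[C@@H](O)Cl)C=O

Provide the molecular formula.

Heavy atoms from the SMILES: 1 Br, 21 C, 1 Cl, 2 N, 2 O.
Implicit hydrogens by atom environment:
  6 × C (aromatic): no H
  5 × C (aromatic): 1 H each → 5
  4 × C: 2 H each → 8
  3 × C: 1 H each → 3
  2 × C: no H
  1 × Br: no H
  1 × C: 3 H
  1 × Cl: no H
  1 × N (aromatic): no H
  1 × N: no H
  1 × O: 1 H
  1 × O: no H
  Total hydrogens = 20.
Molecular formula: C21H20BrClN2O2

C21H20BrClN2O2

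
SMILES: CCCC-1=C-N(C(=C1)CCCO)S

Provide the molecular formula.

Heavy atoms from the SMILES: 10 C, 1 N, 1 O, 1 S.
Implicit hydrogens by atom environment:
  5 × C: 2 H each → 10
  2 × C (aromatic): 1 H each → 2
  2 × C (aromatic): no H
  1 × C: 3 H
  1 × N (aromatic): no H
  1 × O: 1 H
  1 × S: 1 H
  Total hydrogens = 17.
Molecular formula: C10H17NOS

C10H17NOS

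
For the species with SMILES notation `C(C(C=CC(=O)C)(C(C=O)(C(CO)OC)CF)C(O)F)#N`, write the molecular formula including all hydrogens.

Heavy atoms from the SMILES: 13 C, 2 F, 1 N, 5 O.
Implicit hydrogens by atom environment:
  5 × C: 1 H each → 5
  4 × C: no H
  3 × O: no H
  2 × C: 3 H each → 6
  2 × C: 2 H each → 4
  2 × F: no H
  2 × O: 1 H each → 2
  1 × N: no H
  Total hydrogens = 17.
Molecular formula: C13H17F2NO5

C13H17F2NO5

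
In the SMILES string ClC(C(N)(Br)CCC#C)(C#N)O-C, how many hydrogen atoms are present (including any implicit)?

Hydrogens are implicit in SMILES; fill each atom to its normal valence:
  4 × C: no H
  2 × C: 2 H each → 4
  1 × Br: no H
  1 × C: 3 H
  1 × C: 1 H
  1 × Cl: no H
  1 × N: 2 H
  1 × N: no H
  1 × O: no H
  Total hydrogens = 10.

10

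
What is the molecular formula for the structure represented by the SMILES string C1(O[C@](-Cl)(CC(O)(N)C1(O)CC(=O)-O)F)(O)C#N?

Heavy atoms from the SMILES: 8 C, 1 Cl, 1 F, 2 N, 6 O.
Implicit hydrogens by atom environment:
  6 × C: no H
  4 × O: 1 H each → 4
  2 × C: 2 H each → 4
  2 × O: no H
  1 × Cl: no H
  1 × F: no H
  1 × N: 2 H
  1 × N: no H
  Total hydrogens = 10.
Molecular formula: C8H10ClFN2O6

C8H10ClFN2O6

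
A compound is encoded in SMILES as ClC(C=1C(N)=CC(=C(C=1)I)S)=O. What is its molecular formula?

C7H5ClINOS

Heavy atoms from the SMILES: 7 C, 1 Cl, 1 I, 1 N, 1 O, 1 S.
Implicit hydrogens by atom environment:
  4 × C (aromatic): no H
  2 × C (aromatic): 1 H each → 2
  1 × C: no H
  1 × Cl: no H
  1 × I: no H
  1 × N: 2 H
  1 × O: no H
  1 × S: 1 H
  Total hydrogens = 5.
Molecular formula: C7H5ClINOS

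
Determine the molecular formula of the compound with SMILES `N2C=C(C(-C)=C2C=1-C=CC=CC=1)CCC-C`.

Heavy atoms from the SMILES: 15 C, 1 N.
Implicit hydrogens by atom environment:
  6 × C (aromatic): 1 H each → 6
  4 × C (aromatic): no H
  3 × C: 2 H each → 6
  2 × C: 3 H each → 6
  1 × N (aromatic): 1 H
  Total hydrogens = 19.
Molecular formula: C15H19N

C15H19N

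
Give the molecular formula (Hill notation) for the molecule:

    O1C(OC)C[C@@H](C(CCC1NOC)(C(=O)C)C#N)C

C13H22N2O4

Heavy atoms from the SMILES: 13 C, 2 N, 4 O.
Implicit hydrogens by atom environment:
  4 × C: 3 H each → 12
  4 × O: no H
  3 × C: 2 H each → 6
  3 × C: 1 H each → 3
  3 × C: no H
  1 × N: 1 H
  1 × N: no H
  Total hydrogens = 22.
Molecular formula: C13H22N2O4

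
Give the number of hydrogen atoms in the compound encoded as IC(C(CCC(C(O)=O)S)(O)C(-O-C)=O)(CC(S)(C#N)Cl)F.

14

Hydrogens are implicit in SMILES; fill each atom to its normal valence:
  6 × C: no H
  3 × C: 2 H each → 6
  3 × O: no H
  2 × O: 1 H each → 2
  2 × S: 1 H each → 2
  1 × C: 3 H
  1 × C: 1 H
  1 × Cl: no H
  1 × F: no H
  1 × I: no H
  1 × N: no H
  Total hydrogens = 14.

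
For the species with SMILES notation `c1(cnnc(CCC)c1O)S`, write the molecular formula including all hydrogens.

Heavy atoms from the SMILES: 7 C, 2 N, 1 O, 1 S.
Implicit hydrogens by atom environment:
  3 × C (aromatic): no H
  2 × C: 2 H each → 4
  2 × N (aromatic): no H
  1 × C: 3 H
  1 × C (aromatic): 1 H
  1 × O: 1 H
  1 × S: 1 H
  Total hydrogens = 10.
Molecular formula: C7H10N2OS

C7H10N2OS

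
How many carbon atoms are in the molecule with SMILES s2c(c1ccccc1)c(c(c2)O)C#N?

11

The symbol for carbon appears 11 times in the SMILES. Lowercase c denotes aromatic carbon and counts toward C.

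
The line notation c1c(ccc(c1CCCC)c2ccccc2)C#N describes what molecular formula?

Heavy atoms from the SMILES: 17 C, 1 N.
Implicit hydrogens by atom environment:
  8 × C (aromatic): 1 H each → 8
  4 × C (aromatic): no H
  3 × C: 2 H each → 6
  1 × C: 3 H
  1 × C: no H
  1 × N: no H
  Total hydrogens = 17.
Molecular formula: C17H17N

C17H17N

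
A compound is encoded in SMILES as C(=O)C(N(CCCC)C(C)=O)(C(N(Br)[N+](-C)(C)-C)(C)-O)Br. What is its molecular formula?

C13H26Br2N3O3+

Heavy atoms from the SMILES: 2 Br, 13 C, 3 N, 3 O.
Implicit hydrogens by atom environment:
  6 × C: 3 H each → 18
  3 × C: 2 H each → 6
  3 × C: no H
  2 × Br: no H
  2 × N: no H
  2 × O: no H
  1 × C: 1 H
  1 × N (charge +1): no H
  1 × O: 1 H
  Total hydrogens = 26.
Net charge +1.
Molecular formula: C13H26Br2N3O3+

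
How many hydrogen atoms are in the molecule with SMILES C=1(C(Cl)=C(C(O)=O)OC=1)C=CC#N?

4

Hydrogens are implicit in SMILES; fill each atom to its normal valence:
  3 × C (aromatic): no H
  2 × C: 1 H each → 2
  2 × C: no H
  1 × C (aromatic): 1 H
  1 × Cl: no H
  1 × N: no H
  1 × O: 1 H
  1 × O (aromatic): no H
  1 × O: no H
  Total hydrogens = 4.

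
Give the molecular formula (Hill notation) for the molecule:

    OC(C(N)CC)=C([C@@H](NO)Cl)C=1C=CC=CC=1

Heavy atoms from the SMILES: 12 C, 1 Cl, 2 N, 2 O.
Implicit hydrogens by atom environment:
  5 × C (aromatic): 1 H each → 5
  2 × C: 1 H each → 2
  2 × C: no H
  2 × O: 1 H each → 2
  1 × C: 3 H
  1 × C: 2 H
  1 × C (aromatic): no H
  1 × Cl: no H
  1 × N: 2 H
  1 × N: 1 H
  Total hydrogens = 17.
Molecular formula: C12H17ClN2O2

C12H17ClN2O2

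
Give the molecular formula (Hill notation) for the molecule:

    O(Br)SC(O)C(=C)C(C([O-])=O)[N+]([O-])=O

Heavy atoms from the SMILES: 1 Br, 5 C, 1 N, 6 O, 1 S.
Implicit hydrogens by atom environment:
  3 × O: no H
  2 × C: 1 H each → 2
  2 × C: no H
  2 × O (charge -1): no H
  1 × Br: no H
  1 × C: 2 H
  1 × N (charge +1): no H
  1 × O: 1 H
  1 × S: no H
  Total hydrogens = 5.
Net charge -1.
Molecular formula: C5H5BrNO6S-

C5H5BrNO6S-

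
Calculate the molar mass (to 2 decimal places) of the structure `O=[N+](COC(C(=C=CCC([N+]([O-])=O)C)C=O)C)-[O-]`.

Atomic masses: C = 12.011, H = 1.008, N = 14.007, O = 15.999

258.23

Molecular formula: C10H14N2O6.
M = 10×12.011 + 14×1.008 + 2×14.007 + 6×15.999 = 258.23 g/mol.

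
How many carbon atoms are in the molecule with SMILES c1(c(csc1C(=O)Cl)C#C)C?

The symbol for carbon appears 8 times in the SMILES. Lowercase c denotes aromatic carbon and counts toward C.

8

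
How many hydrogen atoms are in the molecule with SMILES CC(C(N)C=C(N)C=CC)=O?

Hydrogens are implicit in SMILES; fill each atom to its normal valence:
  4 × C: 1 H each → 4
  2 × C: 3 H each → 6
  2 × C: no H
  2 × N: 2 H each → 4
  1 × O: no H
  Total hydrogens = 14.

14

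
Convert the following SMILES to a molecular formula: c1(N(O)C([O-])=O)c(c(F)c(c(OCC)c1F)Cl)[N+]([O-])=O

Heavy atoms from the SMILES: 9 C, 1 Cl, 2 F, 2 N, 6 O.
Implicit hydrogens by atom environment:
  6 × C (aromatic): no H
  3 × O: no H
  2 × F: no H
  2 × O (charge -1): no H
  1 × C: 3 H
  1 × C: 2 H
  1 × C: no H
  1 × Cl: no H
  1 × N: no H
  1 × N (charge +1): no H
  1 × O: 1 H
  Total hydrogens = 6.
Net charge -1.
Molecular formula: C9H6ClF2N2O6-

C9H6ClF2N2O6-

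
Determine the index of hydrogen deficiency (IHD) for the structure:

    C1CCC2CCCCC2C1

Molecular formula from the SMILES: C10H18.
DoU = (2C + 2 + N − H − X)/2 = (2·10 + 2 + 0 − 18 − 0)/2 = 4/2 = 2.
(Structurally: 2 ring(s) + 0 π bond(s) = 2.)

2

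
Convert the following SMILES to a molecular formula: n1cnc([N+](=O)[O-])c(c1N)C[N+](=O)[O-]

Heavy atoms from the SMILES: 5 C, 5 N, 4 O.
Implicit hydrogens by atom environment:
  3 × C (aromatic): no H
  2 × N (aromatic): no H
  2 × N (charge +1): no H
  2 × O: no H
  2 × O (charge -1): no H
  1 × C: 2 H
  1 × C (aromatic): 1 H
  1 × N: 2 H
  Total hydrogens = 5.
Molecular formula: C5H5N5O4

C5H5N5O4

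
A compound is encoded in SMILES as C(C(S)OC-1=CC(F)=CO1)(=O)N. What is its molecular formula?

Heavy atoms from the SMILES: 6 C, 1 F, 1 N, 3 O, 1 S.
Implicit hydrogens by atom environment:
  2 × C (aromatic): 1 H each → 2
  2 × C (aromatic): no H
  2 × O: no H
  1 × C: 1 H
  1 × C: no H
  1 × F: no H
  1 × N: 2 H
  1 × O (aromatic): no H
  1 × S: 1 H
  Total hydrogens = 6.
Molecular formula: C6H6FNO3S

C6H6FNO3S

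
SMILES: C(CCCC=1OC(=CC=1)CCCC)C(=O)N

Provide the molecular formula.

Heavy atoms from the SMILES: 13 C, 1 N, 2 O.
Implicit hydrogens by atom environment:
  7 × C: 2 H each → 14
  2 × C (aromatic): 1 H each → 2
  2 × C (aromatic): no H
  1 × C: 3 H
  1 × C: no H
  1 × N: 2 H
  1 × O (aromatic): no H
  1 × O: no H
  Total hydrogens = 21.
Molecular formula: C13H21NO2

C13H21NO2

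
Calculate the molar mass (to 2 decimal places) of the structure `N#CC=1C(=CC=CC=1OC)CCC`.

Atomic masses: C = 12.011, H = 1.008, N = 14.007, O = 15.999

175.23

Molecular formula: C11H13NO.
M = 11×12.011 + 13×1.008 + 1×14.007 + 1×15.999 = 175.23 g/mol.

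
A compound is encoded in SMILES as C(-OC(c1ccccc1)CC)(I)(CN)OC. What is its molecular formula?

C12H18INO2

Heavy atoms from the SMILES: 12 C, 1 I, 1 N, 2 O.
Implicit hydrogens by atom environment:
  5 × C (aromatic): 1 H each → 5
  2 × C: 3 H each → 6
  2 × C: 2 H each → 4
  2 × O: no H
  1 × C: 1 H
  1 × C: no H
  1 × C (aromatic): no H
  1 × I: no H
  1 × N: 2 H
  Total hydrogens = 18.
Molecular formula: C12H18INO2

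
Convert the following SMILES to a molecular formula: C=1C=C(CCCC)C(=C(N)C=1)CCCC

C14H23N

Heavy atoms from the SMILES: 14 C, 1 N.
Implicit hydrogens by atom environment:
  6 × C: 2 H each → 12
  3 × C (aromatic): 1 H each → 3
  3 × C (aromatic): no H
  2 × C: 3 H each → 6
  1 × N: 2 H
  Total hydrogens = 23.
Molecular formula: C14H23N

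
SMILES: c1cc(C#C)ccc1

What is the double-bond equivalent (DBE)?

Molecular formula from the SMILES: C8H6.
DoU = (2C + 2 + N − H − X)/2 = (2·8 + 2 + 0 − 6 − 0)/2 = 12/2 = 6.
(Structurally: 1 ring(s) + 5 π bond(s) = 6.)

6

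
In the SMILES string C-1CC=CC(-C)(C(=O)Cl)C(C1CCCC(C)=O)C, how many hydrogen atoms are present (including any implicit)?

23

Hydrogens are implicit in SMILES; fill each atom to its normal valence:
  5 × C: 2 H each → 10
  4 × C: 1 H each → 4
  3 × C: 3 H each → 9
  3 × C: no H
  2 × O: no H
  1 × Cl: no H
  Total hydrogens = 23.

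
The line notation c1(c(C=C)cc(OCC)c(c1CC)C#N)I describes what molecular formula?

C13H14INO

Heavy atoms from the SMILES: 13 C, 1 I, 1 N, 1 O.
Implicit hydrogens by atom environment:
  5 × C (aromatic): no H
  3 × C: 2 H each → 6
  2 × C: 3 H each → 6
  1 × C (aromatic): 1 H
  1 × C: 1 H
  1 × C: no H
  1 × I: no H
  1 × N: no H
  1 × O: no H
  Total hydrogens = 14.
Molecular formula: C13H14INO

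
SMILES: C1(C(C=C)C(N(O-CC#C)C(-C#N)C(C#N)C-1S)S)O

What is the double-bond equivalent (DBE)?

Molecular formula from the SMILES: C13H15N3O2S2.
DoU = (2C + 2 + N − H − X)/2 = (2·13 + 2 + 3 − 15 − 0)/2 = 16/2 = 8.
(Structurally: 1 ring(s) + 7 π bond(s) = 8.)

8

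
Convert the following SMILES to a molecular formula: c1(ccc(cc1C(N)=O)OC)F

C8H8FNO2

Heavy atoms from the SMILES: 8 C, 1 F, 1 N, 2 O.
Implicit hydrogens by atom environment:
  3 × C (aromatic): 1 H each → 3
  3 × C (aromatic): no H
  2 × O: no H
  1 × C: 3 H
  1 × C: no H
  1 × F: no H
  1 × N: 2 H
  Total hydrogens = 8.
Molecular formula: C8H8FNO2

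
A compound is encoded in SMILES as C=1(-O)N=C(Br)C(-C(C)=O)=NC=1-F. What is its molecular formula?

C6H4BrFN2O2

Heavy atoms from the SMILES: 1 Br, 6 C, 1 F, 2 N, 2 O.
Implicit hydrogens by atom environment:
  4 × C (aromatic): no H
  2 × N (aromatic): no H
  1 × Br: no H
  1 × C: 3 H
  1 × C: no H
  1 × F: no H
  1 × O: 1 H
  1 × O: no H
  Total hydrogens = 4.
Molecular formula: C6H4BrFN2O2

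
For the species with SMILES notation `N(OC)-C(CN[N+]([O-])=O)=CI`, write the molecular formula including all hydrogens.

Heavy atoms from the SMILES: 4 C, 1 I, 3 N, 3 O.
Implicit hydrogens by atom environment:
  2 × N: 1 H each → 2
  2 × O: no H
  1 × C: 3 H
  1 × C: 2 H
  1 × C: 1 H
  1 × C: no H
  1 × I: no H
  1 × N (charge +1): no H
  1 × O (charge -1): no H
  Total hydrogens = 8.
Molecular formula: C4H8IN3O3

C4H8IN3O3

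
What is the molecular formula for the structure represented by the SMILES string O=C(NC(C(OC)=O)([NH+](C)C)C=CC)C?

Heavy atoms from the SMILES: 10 C, 2 N, 3 O.
Implicit hydrogens by atom environment:
  5 × C: 3 H each → 15
  3 × C: no H
  3 × O: no H
  2 × C: 1 H each → 2
  1 × N: 1 H
  1 × N (charge +1): 1 H
  Total hydrogens = 19.
Net charge +1.
Molecular formula: C10H19N2O3+

C10H19N2O3+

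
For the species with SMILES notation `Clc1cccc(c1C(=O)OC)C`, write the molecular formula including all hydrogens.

C9H9ClO2

Heavy atoms from the SMILES: 9 C, 1 Cl, 2 O.
Implicit hydrogens by atom environment:
  3 × C (aromatic): 1 H each → 3
  3 × C (aromatic): no H
  2 × C: 3 H each → 6
  2 × O: no H
  1 × C: no H
  1 × Cl: no H
  Total hydrogens = 9.
Molecular formula: C9H9ClO2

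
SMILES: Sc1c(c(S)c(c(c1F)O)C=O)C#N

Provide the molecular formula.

Heavy atoms from the SMILES: 8 C, 1 F, 1 N, 2 O, 2 S.
Implicit hydrogens by atom environment:
  6 × C (aromatic): no H
  2 × S: 1 H each → 2
  1 × C: 1 H
  1 × C: no H
  1 × F: no H
  1 × N: no H
  1 × O: 1 H
  1 × O: no H
  Total hydrogens = 4.
Molecular formula: C8H4FNO2S2

C8H4FNO2S2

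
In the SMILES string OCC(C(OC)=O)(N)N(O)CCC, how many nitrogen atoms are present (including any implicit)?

The symbol for nitrogen appears 2 times in the SMILES.

2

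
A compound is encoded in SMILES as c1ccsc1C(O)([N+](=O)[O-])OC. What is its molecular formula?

C6H7NO4S

Heavy atoms from the SMILES: 6 C, 1 N, 4 O, 1 S.
Implicit hydrogens by atom environment:
  3 × C (aromatic): 1 H each → 3
  2 × O: no H
  1 × C: 3 H
  1 × C (aromatic): no H
  1 × C: no H
  1 × N (charge +1): no H
  1 × O: 1 H
  1 × O (charge -1): no H
  1 × S (aromatic): no H
  Total hydrogens = 7.
Molecular formula: C6H7NO4S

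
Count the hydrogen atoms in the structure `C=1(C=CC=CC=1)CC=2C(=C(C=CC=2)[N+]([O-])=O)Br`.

10

Hydrogens are implicit in SMILES; fill each atom to its normal valence:
  8 × C (aromatic): 1 H each → 8
  4 × C (aromatic): no H
  1 × Br: no H
  1 × C: 2 H
  1 × N (charge +1): no H
  1 × O: no H
  1 × O (charge -1): no H
  Total hydrogens = 10.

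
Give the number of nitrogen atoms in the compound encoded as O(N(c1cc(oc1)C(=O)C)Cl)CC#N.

The symbol for nitrogen appears 2 times in the SMILES.

2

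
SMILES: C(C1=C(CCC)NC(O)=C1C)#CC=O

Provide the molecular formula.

Heavy atoms from the SMILES: 11 C, 1 N, 2 O.
Implicit hydrogens by atom environment:
  4 × C (aromatic): no H
  2 × C: 3 H each → 6
  2 × C: 2 H each → 4
  2 × C: no H
  1 × C: 1 H
  1 × N (aromatic): 1 H
  1 × O: 1 H
  1 × O: no H
  Total hydrogens = 13.
Molecular formula: C11H13NO2

C11H13NO2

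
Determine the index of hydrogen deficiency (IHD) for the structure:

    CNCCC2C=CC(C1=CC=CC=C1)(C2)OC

6

Molecular formula from the SMILES: C15H21NO.
DoU = (2C + 2 + N − H − X)/2 = (2·15 + 2 + 1 − 21 − 0)/2 = 12/2 = 6.
(Structurally: 2 ring(s) + 4 π bond(s) = 6.)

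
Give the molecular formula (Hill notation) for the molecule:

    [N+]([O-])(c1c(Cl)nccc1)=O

C5H3ClN2O2

Heavy atoms from the SMILES: 5 C, 1 Cl, 2 N, 2 O.
Implicit hydrogens by atom environment:
  3 × C (aromatic): 1 H each → 3
  2 × C (aromatic): no H
  1 × Cl: no H
  1 × N (aromatic): no H
  1 × N (charge +1): no H
  1 × O: no H
  1 × O (charge -1): no H
  Total hydrogens = 3.
Molecular formula: C5H3ClN2O2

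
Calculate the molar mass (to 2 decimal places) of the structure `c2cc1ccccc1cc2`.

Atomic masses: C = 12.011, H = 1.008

128.17

Molecular formula: C10H8.
M = 10×12.011 + 8×1.008 = 128.17 g/mol.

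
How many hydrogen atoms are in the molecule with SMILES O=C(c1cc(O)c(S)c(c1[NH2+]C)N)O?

Hydrogens are implicit in SMILES; fill each atom to its normal valence:
  5 × C (aromatic): no H
  2 × O: 1 H each → 2
  1 × C: 3 H
  1 × C (aromatic): 1 H
  1 × C: no H
  1 × N: 2 H
  1 × N (charge +1): 2 H
  1 × O: no H
  1 × S: 1 H
  Total hydrogens = 11.

11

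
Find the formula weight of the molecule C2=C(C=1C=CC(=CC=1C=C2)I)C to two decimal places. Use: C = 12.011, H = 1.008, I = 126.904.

268.10

Molecular formula: C11H9I.
M = 11×12.011 + 9×1.008 + 1×126.904 = 268.10 g/mol.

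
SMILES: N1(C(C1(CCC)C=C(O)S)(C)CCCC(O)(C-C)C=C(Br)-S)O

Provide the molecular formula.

C16H28BrNO3S2

Heavy atoms from the SMILES: 1 Br, 16 C, 1 N, 3 O, 2 S.
Implicit hydrogens by atom environment:
  6 × C: 2 H each → 12
  5 × C: no H
  3 × C: 3 H each → 9
  3 × O: 1 H each → 3
  2 × C: 1 H each → 2
  2 × S: 1 H each → 2
  1 × Br: no H
  1 × N: no H
  Total hydrogens = 28.
Molecular formula: C16H28BrNO3S2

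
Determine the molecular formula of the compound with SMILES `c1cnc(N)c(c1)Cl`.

C5H5ClN2

Heavy atoms from the SMILES: 5 C, 1 Cl, 2 N.
Implicit hydrogens by atom environment:
  3 × C (aromatic): 1 H each → 3
  2 × C (aromatic): no H
  1 × Cl: no H
  1 × N: 2 H
  1 × N (aromatic): no H
  Total hydrogens = 5.
Molecular formula: C5H5ClN2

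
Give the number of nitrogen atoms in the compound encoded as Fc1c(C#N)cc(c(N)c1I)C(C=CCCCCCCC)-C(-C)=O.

The symbol for nitrogen appears 2 times in the SMILES.

2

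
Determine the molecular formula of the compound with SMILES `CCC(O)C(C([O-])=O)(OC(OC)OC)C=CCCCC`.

C14H25O6-

Heavy atoms from the SMILES: 14 C, 6 O.
Implicit hydrogens by atom environment:
  4 × C: 3 H each → 12
  4 × C: 2 H each → 8
  4 × C: 1 H each → 4
  4 × O: no H
  2 × C: no H
  1 × O: 1 H
  1 × O (charge -1): no H
  Total hydrogens = 25.
Net charge -1.
Molecular formula: C14H25O6-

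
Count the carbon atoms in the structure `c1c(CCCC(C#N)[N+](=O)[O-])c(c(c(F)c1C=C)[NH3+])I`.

13

The symbol for carbon appears 13 times in the SMILES. Lowercase c denotes aromatic carbon and counts toward C.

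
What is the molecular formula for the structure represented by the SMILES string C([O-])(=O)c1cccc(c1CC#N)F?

Heavy atoms from the SMILES: 9 C, 1 F, 1 N, 2 O.
Implicit hydrogens by atom environment:
  3 × C (aromatic): 1 H each → 3
  3 × C (aromatic): no H
  2 × C: no H
  1 × C: 2 H
  1 × F: no H
  1 × N: no H
  1 × O: no H
  1 × O (charge -1): no H
  Total hydrogens = 5.
Net charge -1.
Molecular formula: C9H5FNO2-

C9H5FNO2-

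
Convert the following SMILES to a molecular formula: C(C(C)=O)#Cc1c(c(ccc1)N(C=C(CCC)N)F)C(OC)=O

C17H19FN2O3

Heavy atoms from the SMILES: 17 C, 1 F, 2 N, 3 O.
Implicit hydrogens by atom environment:
  5 × C: no H
  3 × C: 3 H each → 9
  3 × C (aromatic): 1 H each → 3
  3 × C (aromatic): no H
  3 × O: no H
  2 × C: 2 H each → 4
  1 × C: 1 H
  1 × F: no H
  1 × N: 2 H
  1 × N: no H
  Total hydrogens = 19.
Molecular formula: C17H19FN2O3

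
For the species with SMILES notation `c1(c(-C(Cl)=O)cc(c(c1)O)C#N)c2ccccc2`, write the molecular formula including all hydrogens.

Heavy atoms from the SMILES: 14 C, 1 Cl, 1 N, 2 O.
Implicit hydrogens by atom environment:
  7 × C (aromatic): 1 H each → 7
  5 × C (aromatic): no H
  2 × C: no H
  1 × Cl: no H
  1 × N: no H
  1 × O: 1 H
  1 × O: no H
  Total hydrogens = 8.
Molecular formula: C14H8ClNO2

C14H8ClNO2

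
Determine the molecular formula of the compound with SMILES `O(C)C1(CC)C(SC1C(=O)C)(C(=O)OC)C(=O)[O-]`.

Heavy atoms from the SMILES: 11 C, 6 O, 1 S.
Implicit hydrogens by atom environment:
  5 × C: no H
  5 × O: no H
  4 × C: 3 H each → 12
  1 × C: 2 H
  1 × C: 1 H
  1 × O (charge -1): no H
  1 × S: no H
  Total hydrogens = 15.
Net charge -1.
Molecular formula: C11H15O6S-

C11H15O6S-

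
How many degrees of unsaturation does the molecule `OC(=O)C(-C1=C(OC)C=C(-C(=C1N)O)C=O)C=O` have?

Molecular formula from the SMILES: C11H11NO6.
DoU = (2C + 2 + N − H − X)/2 = (2·11 + 2 + 1 − 11 − 0)/2 = 14/2 = 7.
(Structurally: 1 ring(s) + 6 π bond(s) = 7.)

7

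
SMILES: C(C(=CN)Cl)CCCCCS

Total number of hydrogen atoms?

Hydrogens are implicit in SMILES; fill each atom to its normal valence:
  6 × C: 2 H each → 12
  1 × C: 1 H
  1 × C: no H
  1 × Cl: no H
  1 × N: 2 H
  1 × S: 1 H
  Total hydrogens = 16.

16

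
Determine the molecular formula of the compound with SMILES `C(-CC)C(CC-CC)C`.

Heavy atoms from the SMILES: 9 C.
Implicit hydrogens by atom environment:
  5 × C: 2 H each → 10
  3 × C: 3 H each → 9
  1 × C: 1 H
  Total hydrogens = 20.
Molecular formula: C9H20

C9H20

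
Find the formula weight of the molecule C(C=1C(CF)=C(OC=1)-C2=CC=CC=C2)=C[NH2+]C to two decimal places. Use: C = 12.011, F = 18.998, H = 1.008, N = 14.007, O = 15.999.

Molecular formula: C14H15FNO+.
M = 14×12.011 + 1×18.998 + 15×1.008 + 1×14.007 + 1×15.999 = 232.28 g/mol.

232.28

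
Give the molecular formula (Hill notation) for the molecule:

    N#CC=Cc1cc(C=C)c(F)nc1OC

C11H9FN2O

Heavy atoms from the SMILES: 11 C, 1 F, 2 N, 1 O.
Implicit hydrogens by atom environment:
  4 × C (aromatic): no H
  3 × C: 1 H each → 3
  1 × C: 3 H
  1 × C: 2 H
  1 × C (aromatic): 1 H
  1 × C: no H
  1 × F: no H
  1 × N (aromatic): no H
  1 × N: no H
  1 × O: no H
  Total hydrogens = 9.
Molecular formula: C11H9FN2O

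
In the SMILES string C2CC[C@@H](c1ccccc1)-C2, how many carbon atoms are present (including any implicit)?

11

The symbol for carbon appears 11 times in the SMILES. Lowercase c denotes aromatic carbon and counts toward C.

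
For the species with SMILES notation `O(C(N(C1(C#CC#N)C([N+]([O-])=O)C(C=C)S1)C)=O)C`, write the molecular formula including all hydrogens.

Heavy atoms from the SMILES: 11 C, 3 N, 4 O, 1 S.
Implicit hydrogens by atom environment:
  5 × C: no H
  3 × C: 1 H each → 3
  3 × O: no H
  2 × C: 3 H each → 6
  2 × N: no H
  1 × C: 2 H
  1 × N (charge +1): no H
  1 × O (charge -1): no H
  1 × S: no H
  Total hydrogens = 11.
Molecular formula: C11H11N3O4S

C11H11N3O4S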